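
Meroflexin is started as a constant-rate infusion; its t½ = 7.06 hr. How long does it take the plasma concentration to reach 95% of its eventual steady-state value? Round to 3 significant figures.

30.5 hours

k = ln 2 / 7.06 = 0.09818 hr⁻¹
f = 1 − e^(−kt)  ⇒  t = −ln(1 − f) / k
t = −ln(1 − 0.95) / 0.09818 = 2.996 / 0.09818 ≈ 30.5 hours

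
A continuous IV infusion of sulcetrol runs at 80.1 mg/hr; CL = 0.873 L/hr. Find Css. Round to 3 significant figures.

91.8 mg/L

Css = infusion rate / CL = 80.1 / 0.873 ≈ 91.8 mg/L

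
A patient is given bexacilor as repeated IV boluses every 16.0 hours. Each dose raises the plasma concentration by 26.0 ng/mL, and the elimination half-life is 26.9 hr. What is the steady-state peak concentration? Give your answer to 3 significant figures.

k = ln 2 / 26.9 = 0.02577 hr⁻¹
Fraction remaining after one interval: e^(−kτ) = e^(−0.02577 × 16.0) = 0.6621
R = 1 / (1 − 0.6621) = 2.960
Css,max = 26.0 × 2.960 ≈ 77.0 ng/mL

77.0 ng/mL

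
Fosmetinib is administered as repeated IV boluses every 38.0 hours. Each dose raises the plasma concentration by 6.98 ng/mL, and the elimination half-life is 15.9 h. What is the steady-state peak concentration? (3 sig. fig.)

8.63 ng/mL

k = ln 2 / 15.9 = 0.04359 h⁻¹
Fraction remaining after one interval: e^(−kτ) = e^(−0.04359 × 38.0) = 0.1908
R = 1 / (1 − 0.1908) = 1.236
Css,max = 6.98 × 1.236 ≈ 8.63 ng/mL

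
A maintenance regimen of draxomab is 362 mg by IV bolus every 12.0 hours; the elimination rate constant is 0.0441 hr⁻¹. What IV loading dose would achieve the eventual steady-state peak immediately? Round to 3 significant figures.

881 mg

Accumulation ratio R = 1 / (1 − e^(−kτ)) = 1 / (1 − e^(−0.04410×12.0)) = 1 / (1 − 0.5891) = 2.434
Loading dose = maintenance dose × R = 362 × 2.434 ≈ 881 mg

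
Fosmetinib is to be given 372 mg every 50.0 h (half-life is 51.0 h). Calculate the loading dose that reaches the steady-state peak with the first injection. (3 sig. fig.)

k = ln 2 / 51.0 = 0.01359 h⁻¹
Accumulation ratio R = 1 / (1 − e^(−kτ)) = 1 / (1 − e^(−0.01359×50.0)) = 1 / (1 − 0.5068) = 2.028
Loading dose = maintenance dose × R = 372 × 2.028 ≈ 754 mg

754 mg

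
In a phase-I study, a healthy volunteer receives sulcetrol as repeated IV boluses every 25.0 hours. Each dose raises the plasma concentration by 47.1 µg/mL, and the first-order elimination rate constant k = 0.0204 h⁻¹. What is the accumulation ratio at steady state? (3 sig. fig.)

2.50

Fraction remaining after one interval: e^(−kτ) = e^(−0.02040 × 25.0) = 0.6005
R = 1 / (1 − 0.6005) = 1 / 0.3995 ≈ 2.50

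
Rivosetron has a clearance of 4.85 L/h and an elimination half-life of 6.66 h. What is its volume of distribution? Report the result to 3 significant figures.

46.6 L

k = ln 2 / t½ = ln 2 / 6.66 = 0.1041 h⁻¹
V = CL / k = 4.85 / 0.1041 ≈ 46.6 L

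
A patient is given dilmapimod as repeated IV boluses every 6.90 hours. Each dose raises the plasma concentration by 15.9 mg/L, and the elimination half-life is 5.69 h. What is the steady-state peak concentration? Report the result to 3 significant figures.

k = ln 2 / 5.69 = 0.1218 h⁻¹
Fraction remaining after one interval: e^(−kτ) = e^(−0.1218 × 6.90) = 0.4315
R = 1 / (1 − 0.4315) = 1.759
Css,max = 15.9 × 1.759 ≈ 28.0 mg/L

28.0 mg/L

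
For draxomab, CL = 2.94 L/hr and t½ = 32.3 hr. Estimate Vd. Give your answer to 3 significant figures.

k = ln 2 / t½ = ln 2 / 32.3 = 0.02146 hr⁻¹
V = CL / k = 2.94 / 0.02146 ≈ 137 L

137 L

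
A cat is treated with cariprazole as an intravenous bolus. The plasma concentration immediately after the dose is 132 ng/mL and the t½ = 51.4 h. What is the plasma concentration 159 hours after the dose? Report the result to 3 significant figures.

15.5 ng/mL

k = ln 2 / 51.4 = 0.01349 h⁻¹
C(t) = C₀ e^(−kt) = 132 × e^(−0.01349 × 159) = 132 × e^(−2.144) = 132 × 0.1172 ≈ 15.5 ng/mL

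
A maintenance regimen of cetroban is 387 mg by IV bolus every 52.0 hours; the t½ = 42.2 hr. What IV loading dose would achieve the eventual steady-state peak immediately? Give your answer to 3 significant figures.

674 mg

k = ln 2 / 42.2 = 0.01643 hr⁻¹
Accumulation ratio R = 1 / (1 − e^(−kτ)) = 1 / (1 − e^(−0.01643×52.0)) = 1 / (1 − 0.4257) = 1.741
Loading dose = maintenance dose × R = 387 × 1.741 ≈ 674 mg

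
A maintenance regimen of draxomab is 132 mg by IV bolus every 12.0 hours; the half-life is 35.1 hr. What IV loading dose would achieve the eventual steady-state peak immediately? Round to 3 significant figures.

k = ln 2 / 35.1 = 0.01975 hr⁻¹
Accumulation ratio R = 1 / (1 − e^(−kτ)) = 1 / (1 − e^(−0.01975×12.0)) = 1 / (1 − 0.7890) = 4.740
Loading dose = maintenance dose × R = 132 × 4.740 ≈ 626 mg

626 mg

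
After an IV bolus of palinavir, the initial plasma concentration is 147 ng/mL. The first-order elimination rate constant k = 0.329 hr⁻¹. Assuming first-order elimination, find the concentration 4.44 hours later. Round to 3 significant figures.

C(t) = C₀ e^(−kt) = 147 × e^(−0.3290 × 4.44) = 147 × e^(−1.461) = 147 × 0.2321 ≈ 34.1 ng/mL

34.1 ng/mL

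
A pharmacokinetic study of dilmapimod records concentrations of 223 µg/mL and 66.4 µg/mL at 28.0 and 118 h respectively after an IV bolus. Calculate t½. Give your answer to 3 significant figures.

k = ln(C₁/C₂) / (t₂ − t₁) = ln(223/66.4) / (118 − 28.0)
  = 1.211 / 90.00 = 0.01346 h⁻¹
t½ = ln 2 / k = ln 2 / 0.01346 ≈ 51.5 hours

51.5 hours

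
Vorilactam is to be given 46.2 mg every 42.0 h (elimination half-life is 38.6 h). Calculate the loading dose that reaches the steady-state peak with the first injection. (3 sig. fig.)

k = ln 2 / 38.6 = 0.01796 h⁻¹
Accumulation ratio R = 1 / (1 − e^(−kτ)) = 1 / (1 − e^(−0.01796×42.0)) = 1 / (1 − 0.4704) = 1.888
Loading dose = maintenance dose × R = 46.2 × 1.888 ≈ 87.2 mg

87.2 mg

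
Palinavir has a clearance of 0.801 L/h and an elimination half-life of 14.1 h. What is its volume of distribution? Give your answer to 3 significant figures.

k = ln 2 / t½ = ln 2 / 14.1 = 0.04916 h⁻¹
V = CL / k = 0.801 / 0.04916 ≈ 16.3 L

16.3 L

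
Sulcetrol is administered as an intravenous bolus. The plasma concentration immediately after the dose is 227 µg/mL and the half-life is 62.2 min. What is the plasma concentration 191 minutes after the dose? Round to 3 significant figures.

k = ln 2 / 62.2 = 0.01114 min⁻¹
C(t) = C₀ e^(−kt) = 227 × e^(−0.01114 × 191) = 227 × e^(−2.128) = 227 × 0.1190 ≈ 27.0 µg/mL

27.0 µg/mL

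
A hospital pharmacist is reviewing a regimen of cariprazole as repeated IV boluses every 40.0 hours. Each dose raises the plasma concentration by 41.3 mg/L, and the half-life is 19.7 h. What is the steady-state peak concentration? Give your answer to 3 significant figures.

54.7 mg/L

k = ln 2 / 19.7 = 0.03519 h⁻¹
Fraction remaining after one interval: e^(−kτ) = e^(−0.03519 × 40.0) = 0.2448
R = 1 / (1 − 0.2448) = 1.324
Css,max = 41.3 × 1.324 ≈ 54.7 mg/L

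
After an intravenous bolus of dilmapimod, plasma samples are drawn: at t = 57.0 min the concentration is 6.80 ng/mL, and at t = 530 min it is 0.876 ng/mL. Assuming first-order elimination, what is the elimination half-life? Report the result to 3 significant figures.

k = ln(C₁/C₂) / (t₂ − t₁) = ln(6.80/0.876) / (530 − 57.0)
  = 2.049 / 473.0 = 0.004333 min⁻¹
t½ = ln 2 / k = ln 2 / 0.004333 ≈ 160 minutes

160 minutes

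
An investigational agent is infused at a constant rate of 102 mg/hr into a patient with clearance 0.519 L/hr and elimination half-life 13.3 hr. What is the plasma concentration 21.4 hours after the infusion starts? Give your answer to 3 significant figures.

132 µg/mL

Css = rate / CL = 102 / 0.519 = 196.5 µg/mL
k = ln 2 / 13.3 = 0.05212 hr⁻¹
C(t) = Css (1 − e^(−kt)) = 196.5 × (1 − e^(−1.115)) = 196.5 × 0.6722 ≈ 132 µg/mL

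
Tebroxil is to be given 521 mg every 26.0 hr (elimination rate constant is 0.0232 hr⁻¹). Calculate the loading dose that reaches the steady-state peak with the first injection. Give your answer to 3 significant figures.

Accumulation ratio R = 1 / (1 − e^(−kτ)) = 1 / (1 − e^(−0.02320×26.0)) = 1 / (1 − 0.5471) = 2.208
Loading dose = maintenance dose × R = 521 × 2.208 ≈ 1150 mg

1150 mg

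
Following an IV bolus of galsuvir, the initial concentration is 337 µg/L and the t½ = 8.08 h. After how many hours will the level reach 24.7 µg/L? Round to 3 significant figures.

30.5 hours

k = ln 2 / 8.08 = 0.08579 h⁻¹
C(t) = C₀ e^(−kt)  ⇒  t = ln(C₀/C) / k
t = ln(337/24.7) / 0.08579 = 2.613 / 0.08579 ≈ 30.5 hours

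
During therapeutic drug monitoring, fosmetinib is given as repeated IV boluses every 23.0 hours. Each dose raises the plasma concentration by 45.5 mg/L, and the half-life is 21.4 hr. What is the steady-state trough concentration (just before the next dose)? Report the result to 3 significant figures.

41.1 mg/L

k = ln 2 / 21.4 = 0.03239 hr⁻¹
Fraction remaining after one interval: e^(−kτ) = e^(−0.03239 × 23.0) = 0.4747
R = 1 / (1 − 0.4747) = 1.904
Css,max = 45.5 × 1.904 = 86.63 mg/L
Css,min = Css,max × e^(−kτ) = 86.63 × 0.4747 ≈ 41.1 mg/L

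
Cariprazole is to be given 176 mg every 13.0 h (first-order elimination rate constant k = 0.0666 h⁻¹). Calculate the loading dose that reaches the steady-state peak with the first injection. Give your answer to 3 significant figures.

304 mg

Accumulation ratio R = 1 / (1 − e^(−kτ)) = 1 / (1 − e^(−0.06660×13.0)) = 1 / (1 − 0.4207) = 1.726
Loading dose = maintenance dose × R = 176 × 1.726 ≈ 304 mg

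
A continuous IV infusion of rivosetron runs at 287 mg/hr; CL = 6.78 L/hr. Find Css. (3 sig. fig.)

42.3 mg/L

Css = infusion rate / CL = 287 / 6.78 ≈ 42.3 mg/L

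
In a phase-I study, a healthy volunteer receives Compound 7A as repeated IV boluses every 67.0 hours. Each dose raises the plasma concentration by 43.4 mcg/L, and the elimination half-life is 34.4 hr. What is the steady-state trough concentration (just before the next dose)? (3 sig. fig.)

k = ln 2 / 34.4 = 0.02015 hr⁻¹
Fraction remaining after one interval: e^(−kτ) = e^(−0.02015 × 67.0) = 0.2592
R = 1 / (1 − 0.2592) = 1.350
Css,max = 43.4 × 1.350 = 58.59 mcg/L
Css,min = Css,max × e^(−kτ) = 58.59 × 0.2592 ≈ 15.2 mcg/L

15.2 mcg/L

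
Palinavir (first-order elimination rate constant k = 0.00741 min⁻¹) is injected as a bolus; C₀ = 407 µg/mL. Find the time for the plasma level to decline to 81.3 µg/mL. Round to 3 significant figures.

217 minutes

C(t) = C₀ e^(−kt)  ⇒  t = ln(C₀/C) / k
t = ln(407/81.3) / 0.007410 = 1.611 / 0.007410 ≈ 217 minutes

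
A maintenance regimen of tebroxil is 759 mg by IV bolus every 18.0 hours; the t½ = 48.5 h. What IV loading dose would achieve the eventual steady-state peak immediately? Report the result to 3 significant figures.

k = ln 2 / 48.5 = 0.01429 h⁻¹
Accumulation ratio R = 1 / (1 − e^(−kτ)) = 1 / (1 − e^(−0.01429×18.0)) = 1 / (1 − 0.7732) = 4.409
Loading dose = maintenance dose × R = 759 × 4.409 ≈ 3350 mg

3350 mg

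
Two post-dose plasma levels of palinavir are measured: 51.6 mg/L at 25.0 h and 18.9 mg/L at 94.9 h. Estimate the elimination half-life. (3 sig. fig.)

48.2 hours

k = ln(C₁/C₂) / (t₂ − t₁) = ln(51.6/18.9) / (94.9 − 25.0)
  = 1.004 / 69.90 = 0.01437 h⁻¹
t½ = ln 2 / k = ln 2 / 0.01437 ≈ 48.2 hours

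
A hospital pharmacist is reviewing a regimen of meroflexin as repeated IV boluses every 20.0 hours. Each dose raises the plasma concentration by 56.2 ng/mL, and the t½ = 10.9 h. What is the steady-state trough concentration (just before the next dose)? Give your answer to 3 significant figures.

k = ln 2 / 10.9 = 0.06359 h⁻¹
Fraction remaining after one interval: e^(−kτ) = e^(−0.06359 × 20.0) = 0.2803
R = 1 / (1 − 0.2803) = 1.390
Css,max = 56.2 × 1.390 = 78.09 ng/mL
Css,min = Css,max × e^(−kτ) = 78.09 × 0.2803 ≈ 21.9 ng/mL

21.9 ng/mL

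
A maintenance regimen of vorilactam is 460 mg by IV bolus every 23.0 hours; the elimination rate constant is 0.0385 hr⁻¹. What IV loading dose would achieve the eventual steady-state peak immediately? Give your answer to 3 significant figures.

Accumulation ratio R = 1 / (1 − e^(−kτ)) = 1 / (1 − e^(−0.03850×23.0)) = 1 / (1 − 0.4125) = 1.702
Loading dose = maintenance dose × R = 460 × 1.702 ≈ 783 mg

783 mg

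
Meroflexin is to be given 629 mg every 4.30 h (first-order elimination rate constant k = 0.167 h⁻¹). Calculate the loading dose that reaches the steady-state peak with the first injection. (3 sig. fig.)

1230 mg

Accumulation ratio R = 1 / (1 − e^(−kτ)) = 1 / (1 − e^(−0.1670×4.30)) = 1 / (1 − 0.4877) = 1.952
Loading dose = maintenance dose × R = 629 × 1.952 ≈ 1230 mg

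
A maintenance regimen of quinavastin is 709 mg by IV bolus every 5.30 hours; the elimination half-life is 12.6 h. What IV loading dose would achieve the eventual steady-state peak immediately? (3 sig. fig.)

2800 mg

k = ln 2 / 12.6 = 0.05501 h⁻¹
Accumulation ratio R = 1 / (1 − e^(−kτ)) = 1 / (1 − e^(−0.05501×5.30)) = 1 / (1 − 0.7471) = 3.954
Loading dose = maintenance dose × R = 709 × 3.954 ≈ 2800 mg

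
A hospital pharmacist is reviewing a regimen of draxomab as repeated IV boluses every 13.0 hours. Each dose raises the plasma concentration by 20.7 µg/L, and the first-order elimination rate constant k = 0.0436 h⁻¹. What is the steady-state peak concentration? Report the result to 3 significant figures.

Fraction remaining after one interval: e^(−kτ) = e^(−0.04360 × 13.0) = 0.5673
R = 1 / (1 − 0.5673) = 2.311
Css,max = 20.7 × 2.311 ≈ 47.8 µg/L

47.8 µg/L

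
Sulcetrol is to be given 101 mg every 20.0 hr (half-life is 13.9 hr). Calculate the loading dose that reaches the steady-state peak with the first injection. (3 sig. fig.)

k = ln 2 / 13.9 = 0.04987 hr⁻¹
Accumulation ratio R = 1 / (1 − e^(−kτ)) = 1 / (1 − e^(−0.04987×20.0)) = 1 / (1 − 0.3689) = 1.584
Loading dose = maintenance dose × R = 101 × 1.584 ≈ 160 mg

160 mg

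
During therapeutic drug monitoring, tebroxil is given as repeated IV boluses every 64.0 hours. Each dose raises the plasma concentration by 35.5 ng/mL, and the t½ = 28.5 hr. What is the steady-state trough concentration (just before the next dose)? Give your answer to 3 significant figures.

9.49 ng/mL

k = ln 2 / 28.5 = 0.02432 hr⁻¹
Fraction remaining after one interval: e^(−kτ) = e^(−0.02432 × 64.0) = 0.2109
R = 1 / (1 − 0.2109) = 1.267
Css,max = 35.5 × 1.267 = 44.99 ng/mL
Css,min = Css,max × e^(−kτ) = 44.99 × 0.2109 ≈ 9.49 ng/mL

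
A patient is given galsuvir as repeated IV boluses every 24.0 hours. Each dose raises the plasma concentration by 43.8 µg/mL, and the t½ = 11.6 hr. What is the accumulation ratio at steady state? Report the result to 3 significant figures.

1.31

k = ln 2 / 11.6 = 0.05975 hr⁻¹
Fraction remaining after one interval: e^(−kτ) = e^(−0.05975 × 24.0) = 0.2383
R = 1 / (1 − 0.2383) = 1 / 0.7617 ≈ 1.31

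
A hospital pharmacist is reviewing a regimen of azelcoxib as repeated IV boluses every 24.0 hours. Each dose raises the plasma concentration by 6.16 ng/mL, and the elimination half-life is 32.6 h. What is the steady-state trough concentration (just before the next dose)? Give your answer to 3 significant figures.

k = ln 2 / 32.6 = 0.02126 h⁻¹
Fraction remaining after one interval: e^(−kτ) = e^(−0.02126 × 24.0) = 0.6003
R = 1 / (1 − 0.6003) = 2.502
Css,max = 6.16 × 2.502 = 15.41 ng/mL
Css,min = Css,max × e^(−kτ) = 15.41 × 0.6003 ≈ 9.25 ng/mL

9.25 ng/mL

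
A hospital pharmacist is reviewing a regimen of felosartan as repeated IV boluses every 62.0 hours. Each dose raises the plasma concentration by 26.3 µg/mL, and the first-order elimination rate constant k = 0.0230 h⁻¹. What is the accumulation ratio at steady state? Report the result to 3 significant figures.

1.32

Fraction remaining after one interval: e^(−kτ) = e^(−0.02300 × 62.0) = 0.2403
R = 1 / (1 − 0.2403) = 1 / 0.7597 ≈ 1.32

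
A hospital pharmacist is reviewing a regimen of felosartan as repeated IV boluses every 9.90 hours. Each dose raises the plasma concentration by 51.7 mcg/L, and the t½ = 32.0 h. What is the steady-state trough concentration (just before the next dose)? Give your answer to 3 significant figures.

216 mcg/L

k = ln 2 / 32.0 = 0.02166 h⁻¹
Fraction remaining after one interval: e^(−kτ) = e^(−0.02166 × 9.90) = 0.8070
R = 1 / (1 − 0.8070) = 5.181
Css,max = 51.7 × 5.181 = 267.9 mcg/L
Css,min = Css,max × e^(−kτ) = 267.9 × 0.8070 ≈ 216 mcg/L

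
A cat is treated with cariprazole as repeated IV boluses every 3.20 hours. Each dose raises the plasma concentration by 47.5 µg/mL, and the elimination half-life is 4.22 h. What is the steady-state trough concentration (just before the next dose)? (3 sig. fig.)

68.7 µg/mL

k = ln 2 / 4.22 = 0.1643 h⁻¹
Fraction remaining after one interval: e^(−kτ) = e^(−0.1643 × 3.20) = 0.5912
R = 1 / (1 − 0.5912) = 2.446
Css,max = 47.5 × 2.446 = 116.2 µg/mL
Css,min = Css,max × e^(−kτ) = 116.2 × 0.5912 ≈ 68.7 µg/mL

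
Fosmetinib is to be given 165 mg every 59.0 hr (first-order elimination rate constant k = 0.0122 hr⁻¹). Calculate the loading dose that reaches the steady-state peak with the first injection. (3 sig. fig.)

322 mg

Accumulation ratio R = 1 / (1 − e^(−kτ)) = 1 / (1 − e^(−0.01220×59.0)) = 1 / (1 − 0.4868) = 1.949
Loading dose = maintenance dose × R = 165 × 1.949 ≈ 322 mg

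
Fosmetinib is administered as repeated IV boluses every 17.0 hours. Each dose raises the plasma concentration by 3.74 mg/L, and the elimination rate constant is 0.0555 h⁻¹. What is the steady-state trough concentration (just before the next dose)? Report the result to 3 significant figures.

2.38 mg/L

Fraction remaining after one interval: e^(−kτ) = e^(−0.05550 × 17.0) = 0.3893
R = 1 / (1 − 0.3893) = 1.637
Css,max = 3.74 × 1.637 = 6.124 mg/L
Css,min = Css,max × e^(−kτ) = 6.124 × 0.3893 ≈ 2.38 mg/L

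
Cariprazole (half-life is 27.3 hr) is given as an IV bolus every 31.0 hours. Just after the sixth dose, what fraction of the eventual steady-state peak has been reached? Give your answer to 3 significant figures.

k = ln 2 / 27.3 = 0.02539 hr⁻¹
f_n = 1 − e^(−nkτ) = 1 − e^(−6 × 0.02539 × 31.0) = 1 − e^(−4.723) = 1 − 0.008893 ≈ 0.991

0.991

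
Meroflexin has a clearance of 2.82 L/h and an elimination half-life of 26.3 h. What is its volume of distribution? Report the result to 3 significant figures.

k = ln 2 / t½ = ln 2 / 26.3 = 0.02636 h⁻¹
V = CL / k = 2.82 / 0.02636 ≈ 107 L

107 L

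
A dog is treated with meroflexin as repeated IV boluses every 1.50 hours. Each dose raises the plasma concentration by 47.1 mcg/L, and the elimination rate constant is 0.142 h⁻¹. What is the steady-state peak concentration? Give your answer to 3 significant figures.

246 mcg/L

Fraction remaining after one interval: e^(−kτ) = e^(−0.1420 × 1.50) = 0.8082
R = 1 / (1 − 0.8082) = 5.213
Css,max = 47.1 × 5.213 ≈ 246 mcg/L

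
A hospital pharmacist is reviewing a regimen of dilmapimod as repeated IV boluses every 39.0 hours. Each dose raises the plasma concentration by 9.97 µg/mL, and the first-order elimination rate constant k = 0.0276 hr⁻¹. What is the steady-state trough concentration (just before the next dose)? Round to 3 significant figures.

Fraction remaining after one interval: e^(−kτ) = e^(−0.02760 × 39.0) = 0.3408
R = 1 / (1 − 0.3408) = 1.517
Css,max = 9.97 × 1.517 = 15.12 µg/mL
Css,min = Css,max × e^(−kτ) = 15.12 × 0.3408 ≈ 5.15 µg/mL

5.15 µg/mL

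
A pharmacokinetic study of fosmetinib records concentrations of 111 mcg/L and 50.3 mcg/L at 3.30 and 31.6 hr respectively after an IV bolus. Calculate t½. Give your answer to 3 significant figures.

24.8 hours

k = ln(C₁/C₂) / (t₂ − t₁) = ln(111/50.3) / (31.6 − 3.30)
  = 0.7915 / 28.30 = 0.02797 hr⁻¹
t½ = ln 2 / k = ln 2 / 0.02797 ≈ 24.8 hours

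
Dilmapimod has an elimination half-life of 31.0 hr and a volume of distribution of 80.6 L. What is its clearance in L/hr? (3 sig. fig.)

1.80 L/hr

k = ln 2 / t½ = ln 2 / 31.0 = 0.02236 hr⁻¹
CL = k · V = 0.02236 × 80.6 ≈ 1.80 L/hr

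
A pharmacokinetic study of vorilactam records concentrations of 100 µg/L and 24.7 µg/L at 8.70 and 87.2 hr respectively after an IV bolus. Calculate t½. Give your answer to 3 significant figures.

38.9 hours

k = ln(C₁/C₂) / (t₂ − t₁) = ln(100/24.7) / (87.2 − 8.70)
  = 1.398 / 78.50 = 0.01781 hr⁻¹
t½ = ln 2 / k = ln 2 / 0.01781 ≈ 38.9 hours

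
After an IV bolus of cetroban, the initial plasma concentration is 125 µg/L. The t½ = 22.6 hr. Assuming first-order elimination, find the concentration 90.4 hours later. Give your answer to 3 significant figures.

k = ln 2 / 22.6 = 0.03067 hr⁻¹
90.4 hr is 4.000 half-lives, so C = 125 × (1/2)^4.000 = 125 × 0.06250 ≈ 7.81 µg/L

7.81 µg/L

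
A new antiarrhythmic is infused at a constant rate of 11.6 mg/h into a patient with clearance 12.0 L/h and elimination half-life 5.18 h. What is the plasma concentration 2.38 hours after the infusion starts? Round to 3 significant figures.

Css = rate / CL = 11.6 / 12.0 = 0.9667 mg/L
k = ln 2 / 5.18 = 0.1338 h⁻¹
C(t) = Css (1 − e^(−kt)) = 0.9667 × (1 − e^(−0.3185)) = 0.9667 × 0.2727 ≈ 0.264 mg/L

0.264 mg/L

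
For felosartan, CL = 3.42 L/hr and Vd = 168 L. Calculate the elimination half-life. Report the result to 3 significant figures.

34.0 hours

k = CL / V = 3.42 / 168 = 0.02036 hr⁻¹
t½ = ln 2 / k = ln 2 / 0.02036 ≈ 34.0 hours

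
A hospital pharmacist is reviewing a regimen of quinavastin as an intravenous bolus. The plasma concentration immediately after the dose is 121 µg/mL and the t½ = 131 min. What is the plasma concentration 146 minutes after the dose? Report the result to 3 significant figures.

k = ln 2 / 131 = 0.005291 min⁻¹
146 min is 1.115 half-lives, so C = 121 × (1/2)^1.115 = 121 × 0.4618 ≈ 55.9 µg/mL

55.9 µg/mL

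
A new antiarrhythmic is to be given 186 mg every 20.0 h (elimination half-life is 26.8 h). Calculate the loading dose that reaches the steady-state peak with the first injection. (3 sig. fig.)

k = ln 2 / 26.8 = 0.02586 h⁻¹
Accumulation ratio R = 1 / (1 − e^(−kτ)) = 1 / (1 − e^(−0.02586×20.0)) = 1 / (1 − 0.5961) = 2.476
Loading dose = maintenance dose × R = 186 × 2.476 ≈ 461 mg

461 mg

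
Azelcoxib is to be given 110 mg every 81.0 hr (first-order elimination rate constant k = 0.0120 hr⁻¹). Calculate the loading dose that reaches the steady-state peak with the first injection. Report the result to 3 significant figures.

Accumulation ratio R = 1 / (1 − e^(−kτ)) = 1 / (1 − e^(−0.01200×81.0)) = 1 / (1 − 0.3783) = 1.609
Loading dose = maintenance dose × R = 110 × 1.609 ≈ 177 mg

177 mg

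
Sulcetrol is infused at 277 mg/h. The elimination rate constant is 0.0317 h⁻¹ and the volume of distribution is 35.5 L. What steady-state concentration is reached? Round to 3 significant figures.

246 mg/L

CL = k · V = 0.0317 × 35.5 = 1.125 L/h
Css = rate / CL = 277 / 1.125 ≈ 246 mg/L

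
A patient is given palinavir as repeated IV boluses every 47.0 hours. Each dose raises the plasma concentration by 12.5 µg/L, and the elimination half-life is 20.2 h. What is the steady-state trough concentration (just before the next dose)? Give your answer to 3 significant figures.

3.11 µg/L

k = ln 2 / 20.2 = 0.03431 h⁻¹
Fraction remaining after one interval: e^(−kτ) = e^(−0.03431 × 47.0) = 0.1993
R = 1 / (1 − 0.1993) = 1.249
Css,max = 12.5 × 1.249 = 15.61 µg/L
Css,min = Css,max × e^(−kτ) = 15.61 × 0.1993 ≈ 3.11 µg/L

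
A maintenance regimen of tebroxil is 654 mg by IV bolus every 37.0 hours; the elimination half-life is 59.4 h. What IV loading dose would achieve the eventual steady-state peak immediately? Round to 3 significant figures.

k = ln 2 / 59.4 = 0.01167 h⁻¹
Accumulation ratio R = 1 / (1 − e^(−kτ)) = 1 / (1 − e^(−0.01167×37.0)) = 1 / (1 − 0.6494) = 2.852
Loading dose = maintenance dose × R = 654 × 2.852 ≈ 1870 mg

1870 mg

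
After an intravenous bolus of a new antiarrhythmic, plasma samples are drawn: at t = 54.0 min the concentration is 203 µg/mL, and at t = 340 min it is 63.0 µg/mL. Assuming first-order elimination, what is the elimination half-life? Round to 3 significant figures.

169 minutes

k = ln(C₁/C₂) / (t₂ − t₁) = ln(203/63.0) / (340 − 54.0)
  = 1.170 / 286.0 = 0.004091 min⁻¹
t½ = ln 2 / k = ln 2 / 0.004091 ≈ 169 minutes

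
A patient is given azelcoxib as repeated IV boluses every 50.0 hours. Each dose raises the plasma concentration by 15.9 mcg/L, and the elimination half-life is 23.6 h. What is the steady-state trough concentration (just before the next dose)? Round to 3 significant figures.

4.76 mcg/L

k = ln 2 / 23.6 = 0.02937 h⁻¹
Fraction remaining after one interval: e^(−kτ) = e^(−0.02937 × 50.0) = 0.2303
R = 1 / (1 − 0.2303) = 1.299
Css,max = 15.9 × 1.299 = 20.66 mcg/L
Css,min = Css,max × e^(−kτ) = 20.66 × 0.2303 ≈ 4.76 mcg/L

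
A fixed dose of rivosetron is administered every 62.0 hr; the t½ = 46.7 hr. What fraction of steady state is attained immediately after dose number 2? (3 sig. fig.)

0.841

k = ln 2 / 46.7 = 0.01484 hr⁻¹
f_n = 1 − e^(−nkτ) = 1 − e^(−2 × 0.01484 × 62.0) = 1 − e^(−1.840) = 1 − 0.1587 ≈ 0.841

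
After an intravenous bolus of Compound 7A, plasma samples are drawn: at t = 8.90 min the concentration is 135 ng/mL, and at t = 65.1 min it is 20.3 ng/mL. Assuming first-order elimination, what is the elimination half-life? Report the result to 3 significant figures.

20.6 minutes

k = ln(C₁/C₂) / (t₂ − t₁) = ln(135/20.3) / (65.1 − 8.90)
  = 1.895 / 56.20 = 0.03371 min⁻¹
t½ = ln 2 / k = ln 2 / 0.03371 ≈ 20.6 minutes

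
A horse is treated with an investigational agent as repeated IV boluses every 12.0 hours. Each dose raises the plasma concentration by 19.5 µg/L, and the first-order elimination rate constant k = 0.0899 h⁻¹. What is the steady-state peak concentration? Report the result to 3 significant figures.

29.5 µg/L

Fraction remaining after one interval: e^(−kτ) = e^(−0.08990 × 12.0) = 0.3400
R = 1 / (1 − 0.3400) = 1.515
Css,max = 19.5 × 1.515 ≈ 29.5 µg/L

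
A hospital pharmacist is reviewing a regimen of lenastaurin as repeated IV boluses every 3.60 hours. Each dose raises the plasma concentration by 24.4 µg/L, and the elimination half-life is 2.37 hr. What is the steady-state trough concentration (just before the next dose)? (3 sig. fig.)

k = ln 2 / 2.37 = 0.2925 hr⁻¹
Fraction remaining after one interval: e^(−kτ) = e^(−0.2925 × 3.60) = 0.3489
R = 1 / (1 − 0.3489) = 1.536
Css,max = 24.4 × 1.536 = 37.48 µg/L
Css,min = Css,max × e^(−kτ) = 37.48 × 0.3489 ≈ 13.1 µg/L

13.1 µg/L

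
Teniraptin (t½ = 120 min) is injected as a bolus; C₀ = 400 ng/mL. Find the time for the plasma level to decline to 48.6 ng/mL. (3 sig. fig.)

365 minutes

k = ln 2 / 120 = 0.005776 min⁻¹
C(t) = C₀ e^(−kt)  ⇒  t = ln(C₀/C) / k
t = ln(400/48.6) / 0.005776 = 2.108 / 0.005776 ≈ 365 minutes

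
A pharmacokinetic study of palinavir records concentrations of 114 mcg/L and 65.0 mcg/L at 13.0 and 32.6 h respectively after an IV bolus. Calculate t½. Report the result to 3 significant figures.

k = ln(C₁/C₂) / (t₂ − t₁) = ln(114/65.0) / (32.6 − 13.0)
  = 0.5618 / 19.60 = 0.02866 h⁻¹
t½ = ln 2 / k = ln 2 / 0.02866 ≈ 24.2 hours

24.2 hours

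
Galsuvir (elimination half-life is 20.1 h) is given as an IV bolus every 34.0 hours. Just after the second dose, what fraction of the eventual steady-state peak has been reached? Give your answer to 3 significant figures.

0.904

k = ln 2 / 20.1 = 0.03448 h⁻¹
f_n = 1 − e^(−nkτ) = 1 − e^(−2 × 0.03448 × 34.0) = 1 − e^(−2.345) = 1 − 0.09585 ≈ 0.904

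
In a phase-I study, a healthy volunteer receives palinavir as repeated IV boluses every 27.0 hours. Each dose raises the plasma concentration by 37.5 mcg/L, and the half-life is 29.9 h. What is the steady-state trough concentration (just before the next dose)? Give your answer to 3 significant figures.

k = ln 2 / 29.9 = 0.02318 h⁻¹
Fraction remaining after one interval: e^(−kτ) = e^(−0.02318 × 27.0) = 0.5348
R = 1 / (1 − 0.5348) = 2.149
Css,max = 37.5 × 2.149 = 80.61 mcg/L
Css,min = Css,max × e^(−kτ) = 80.61 × 0.5348 ≈ 43.1 mcg/L

43.1 mcg/L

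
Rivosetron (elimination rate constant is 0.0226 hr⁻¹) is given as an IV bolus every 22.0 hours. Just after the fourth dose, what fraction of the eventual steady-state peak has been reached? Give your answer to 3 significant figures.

0.863

f_n = 1 − e^(−nkτ) = 1 − e^(−4 × 0.02260 × 22.0) = 1 − e^(−1.989) = 1 − 0.1369 ≈ 0.863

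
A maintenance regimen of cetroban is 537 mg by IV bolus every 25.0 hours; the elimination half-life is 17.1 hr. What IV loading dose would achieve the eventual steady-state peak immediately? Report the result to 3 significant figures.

843 mg

k = ln 2 / 17.1 = 0.04053 hr⁻¹
Accumulation ratio R = 1 / (1 − e^(−kτ)) = 1 / (1 − e^(−0.04053×25.0)) = 1 / (1 − 0.3630) = 1.570
Loading dose = maintenance dose × R = 537 × 1.570 ≈ 843 mg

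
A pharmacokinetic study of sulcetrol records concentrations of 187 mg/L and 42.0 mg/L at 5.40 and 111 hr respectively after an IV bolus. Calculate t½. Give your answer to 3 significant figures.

49.0 hours

k = ln(C₁/C₂) / (t₂ − t₁) = ln(187/42.0) / (111 − 5.40)
  = 1.493 / 105.6 = 0.01414 hr⁻¹
t½ = ln 2 / k = ln 2 / 0.01414 ≈ 49.0 hours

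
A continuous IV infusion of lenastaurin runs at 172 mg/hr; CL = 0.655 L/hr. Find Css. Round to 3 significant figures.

Css = infusion rate / CL = 172 / 0.655 ≈ 263 mg/L

263 mg/L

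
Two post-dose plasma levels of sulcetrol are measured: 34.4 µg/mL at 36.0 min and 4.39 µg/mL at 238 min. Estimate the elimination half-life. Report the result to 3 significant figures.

k = ln(C₁/C₂) / (t₂ − t₁) = ln(34.4/4.39) / (238 − 36.0)
  = 2.059 / 202.0 = 0.01019 min⁻¹
t½ = ln 2 / k = ln 2 / 0.01019 ≈ 68.0 minutes

68.0 minutes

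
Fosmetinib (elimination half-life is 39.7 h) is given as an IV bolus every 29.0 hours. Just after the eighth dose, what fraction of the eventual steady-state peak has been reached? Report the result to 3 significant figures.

0.983

k = ln 2 / 39.7 = 0.01746 h⁻¹
f_n = 1 − e^(−nkτ) = 1 − e^(−8 × 0.01746 × 29.0) = 1 − e^(−4.051) = 1 − 0.01741 ≈ 0.983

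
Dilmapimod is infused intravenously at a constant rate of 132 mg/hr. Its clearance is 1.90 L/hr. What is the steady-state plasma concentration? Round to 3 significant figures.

Css = infusion rate / CL = 132 / 1.90 ≈ 69.5 µg/mL

69.5 µg/mL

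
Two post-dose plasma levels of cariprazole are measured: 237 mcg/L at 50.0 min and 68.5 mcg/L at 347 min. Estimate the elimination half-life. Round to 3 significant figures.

k = ln(C₁/C₂) / (t₂ − t₁) = ln(237/68.5) / (347 − 50.0)
  = 1.241 / 297.0 = 0.004179 min⁻¹
t½ = ln 2 / k = ln 2 / 0.004179 ≈ 166 minutes

166 minutes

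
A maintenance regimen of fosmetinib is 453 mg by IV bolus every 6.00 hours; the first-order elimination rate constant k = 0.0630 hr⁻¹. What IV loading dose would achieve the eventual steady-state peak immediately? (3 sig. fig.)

1440 mg

Accumulation ratio R = 1 / (1 − e^(−kτ)) = 1 / (1 − e^(−0.06300×6.00)) = 1 / (1 − 0.6852) = 3.177
Loading dose = maintenance dose × R = 453 × 3.177 ≈ 1440 mg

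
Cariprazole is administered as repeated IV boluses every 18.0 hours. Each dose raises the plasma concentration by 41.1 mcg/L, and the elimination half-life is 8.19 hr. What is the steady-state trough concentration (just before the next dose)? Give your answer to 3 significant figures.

11.5 mcg/L

k = ln 2 / 8.19 = 0.08463 hr⁻¹
Fraction remaining after one interval: e^(−kτ) = e^(−0.08463 × 18.0) = 0.2180
R = 1 / (1 − 0.2180) = 1.279
Css,max = 41.1 × 1.279 = 52.56 mcg/L
Css,min = Css,max × e^(−kτ) = 52.56 × 0.2180 ≈ 11.5 mcg/L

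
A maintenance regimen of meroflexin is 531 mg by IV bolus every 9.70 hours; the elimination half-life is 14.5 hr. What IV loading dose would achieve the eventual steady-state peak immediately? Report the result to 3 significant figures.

k = ln 2 / 14.5 = 0.04780 hr⁻¹
Accumulation ratio R = 1 / (1 − e^(−kτ)) = 1 / (1 − e^(−0.04780×9.70)) = 1 / (1 − 0.6290) = 2.695
Loading dose = maintenance dose × R = 531 × 2.695 ≈ 1430 mg

1430 mg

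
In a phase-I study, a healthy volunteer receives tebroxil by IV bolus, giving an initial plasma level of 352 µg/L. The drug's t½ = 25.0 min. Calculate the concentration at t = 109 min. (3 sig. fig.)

k = ln 2 / 25.0 = 0.02773 min⁻¹
C(t) = C₀ e^(−kt) = 352 × e^(−0.02773 × 109) = 352 × e^(−3.022) = 352 × 0.04870 ≈ 17.1 µg/L

17.1 µg/L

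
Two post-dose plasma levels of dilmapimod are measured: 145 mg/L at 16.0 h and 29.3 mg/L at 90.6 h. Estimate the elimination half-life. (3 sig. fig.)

32.3 hours

k = ln(C₁/C₂) / (t₂ − t₁) = ln(145/29.3) / (90.6 − 16.0)
  = 1.599 / 74.60 = 0.02144 h⁻¹
t½ = ln 2 / k = ln 2 / 0.02144 ≈ 32.3 hours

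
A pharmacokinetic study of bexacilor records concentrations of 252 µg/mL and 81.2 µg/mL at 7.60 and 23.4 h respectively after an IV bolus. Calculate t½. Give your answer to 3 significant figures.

9.67 hours

k = ln(C₁/C₂) / (t₂ − t₁) = ln(252/81.2) / (23.4 − 7.60)
  = 1.133 / 15.80 = 0.07168 h⁻¹
t½ = ln 2 / k = ln 2 / 0.07168 ≈ 9.67 hours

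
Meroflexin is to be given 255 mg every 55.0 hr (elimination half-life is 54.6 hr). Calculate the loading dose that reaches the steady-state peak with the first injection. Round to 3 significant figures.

507 mg

k = ln 2 / 54.6 = 0.01270 hr⁻¹
Accumulation ratio R = 1 / (1 − e^(−kτ)) = 1 / (1 − e^(−0.01270×55.0)) = 1 / (1 − 0.4975) = 1.990
Loading dose = maintenance dose × R = 255 × 1.990 ≈ 507 mg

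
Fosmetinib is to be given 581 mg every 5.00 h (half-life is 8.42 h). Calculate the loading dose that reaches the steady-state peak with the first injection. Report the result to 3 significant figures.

k = ln 2 / 8.42 = 0.08232 h⁻¹
Accumulation ratio R = 1 / (1 − e^(−kτ)) = 1 / (1 − e^(−0.08232×5.00)) = 1 / (1 − 0.6626) = 2.964
Loading dose = maintenance dose × R = 581 × 2.964 ≈ 1720 mg

1720 mg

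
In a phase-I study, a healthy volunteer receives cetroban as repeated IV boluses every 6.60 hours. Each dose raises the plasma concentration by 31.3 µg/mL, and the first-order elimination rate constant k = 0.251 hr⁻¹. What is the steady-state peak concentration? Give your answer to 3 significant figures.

38.7 µg/mL

Fraction remaining after one interval: e^(−kτ) = e^(−0.2510 × 6.60) = 0.1908
R = 1 / (1 − 0.1908) = 1.236
Css,max = 31.3 × 1.236 ≈ 38.7 µg/mL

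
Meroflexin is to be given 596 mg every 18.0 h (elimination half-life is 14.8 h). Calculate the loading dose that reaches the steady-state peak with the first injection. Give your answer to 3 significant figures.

k = ln 2 / 14.8 = 0.04683 h⁻¹
Accumulation ratio R = 1 / (1 − e^(−kτ)) = 1 / (1 − e^(−0.04683×18.0)) = 1 / (1 − 0.4304) = 1.756
Loading dose = maintenance dose × R = 596 × 1.756 ≈ 1050 mg

1050 mg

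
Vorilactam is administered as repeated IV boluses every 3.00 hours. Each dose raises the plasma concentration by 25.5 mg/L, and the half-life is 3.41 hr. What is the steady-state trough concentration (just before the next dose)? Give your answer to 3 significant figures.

30.4 mg/L

k = ln 2 / 3.41 = 0.2033 hr⁻¹
Fraction remaining after one interval: e^(−kτ) = e^(−0.2033 × 3.00) = 0.5435
R = 1 / (1 − 0.5435) = 2.190
Css,max = 25.5 × 2.190 = 55.85 mg/L
Css,min = Css,max × e^(−kτ) = 55.85 × 0.5435 ≈ 30.4 mg/L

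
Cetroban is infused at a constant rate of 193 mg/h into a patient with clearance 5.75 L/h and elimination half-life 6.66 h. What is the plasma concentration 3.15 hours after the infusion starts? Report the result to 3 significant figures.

9.38 µg/mL

Css = rate / CL = 193 / 5.75 = 33.57 µg/mL
k = ln 2 / 6.66 = 0.1041 h⁻¹
C(t) = Css (1 − e^(−kt)) = 33.57 × (1 − e^(−0.3278)) = 33.57 × 0.2795 ≈ 9.38 µg/mL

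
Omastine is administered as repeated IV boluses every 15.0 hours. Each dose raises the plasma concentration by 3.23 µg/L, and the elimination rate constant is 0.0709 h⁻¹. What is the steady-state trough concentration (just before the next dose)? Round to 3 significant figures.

Fraction remaining after one interval: e^(−kτ) = e^(−0.07090 × 15.0) = 0.3452
R = 1 / (1 − 0.3452) = 1.527
Css,max = 3.23 × 1.527 = 4.933 µg/L
Css,min = Css,max × e^(−kτ) = 4.933 × 0.3452 ≈ 1.70 µg/L

1.70 µg/L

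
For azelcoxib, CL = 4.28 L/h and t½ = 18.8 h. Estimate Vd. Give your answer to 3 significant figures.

116 L

k = ln 2 / t½ = ln 2 / 18.8 = 0.03687 h⁻¹
V = CL / k = 4.28 / 0.03687 ≈ 116 L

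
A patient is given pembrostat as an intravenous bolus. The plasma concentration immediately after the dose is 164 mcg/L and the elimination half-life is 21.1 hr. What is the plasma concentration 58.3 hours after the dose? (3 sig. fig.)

k = ln 2 / 21.1 = 0.03285 hr⁻¹
58.3 hr is 2.763 half-lives, so C = 164 × (1/2)^2.763 = 164 × 0.1473 ≈ 24.2 mcg/L

24.2 mcg/L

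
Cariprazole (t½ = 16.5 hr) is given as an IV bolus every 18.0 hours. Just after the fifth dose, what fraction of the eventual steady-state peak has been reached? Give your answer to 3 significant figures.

0.977

k = ln 2 / 16.5 = 0.04201 hr⁻¹
f_n = 1 − e^(−nkτ) = 1 − e^(−5 × 0.04201 × 18.0) = 1 − e^(−3.781) = 1 − 0.02280 ≈ 0.977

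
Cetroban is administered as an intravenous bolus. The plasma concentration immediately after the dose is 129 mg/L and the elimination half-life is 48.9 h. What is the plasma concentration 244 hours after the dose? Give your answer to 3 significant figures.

k = ln 2 / 48.9 = 0.01417 h⁻¹
244 h is 4.990 half-lives, so C = 129 × (1/2)^4.990 = 129 × 0.03147 ≈ 4.06 mg/L

4.06 mg/L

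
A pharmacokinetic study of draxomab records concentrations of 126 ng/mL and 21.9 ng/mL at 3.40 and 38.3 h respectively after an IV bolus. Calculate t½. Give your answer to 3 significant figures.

k = ln(C₁/C₂) / (t₂ − t₁) = ln(126/21.9) / (38.3 − 3.40)
  = 1.750 / 34.90 = 0.05014 h⁻¹
t½ = ln 2 / k = ln 2 / 0.05014 ≈ 13.8 hours

13.8 hours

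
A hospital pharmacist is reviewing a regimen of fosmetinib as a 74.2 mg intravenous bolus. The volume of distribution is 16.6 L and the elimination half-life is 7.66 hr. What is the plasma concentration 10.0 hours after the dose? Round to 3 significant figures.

1.81 µg/mL

C₀ = dose / V = 74.2 / 16.6 = 4.470 µg/mL
k = ln 2 / 7.66 = 0.09049 hr⁻¹
C(t) = C₀ e^(−kt) = 4.470 × e^(−0.09049 × 10.0) = 4.470 × e^(−0.9049) = 4.470 × 0.4046 ≈ 1.81 µg/mL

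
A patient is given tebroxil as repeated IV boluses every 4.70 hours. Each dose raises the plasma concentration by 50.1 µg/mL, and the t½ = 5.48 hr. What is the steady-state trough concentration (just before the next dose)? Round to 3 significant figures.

k = ln 2 / 5.48 = 0.1265 hr⁻¹
Fraction remaining after one interval: e^(−kτ) = e^(−0.1265 × 4.70) = 0.5518
R = 1 / (1 − 0.5518) = 2.231
Css,max = 50.1 × 2.231 = 111.8 µg/mL
Css,min = Css,max × e^(−kτ) = 111.8 × 0.5518 ≈ 61.7 µg/mL

61.7 µg/mL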